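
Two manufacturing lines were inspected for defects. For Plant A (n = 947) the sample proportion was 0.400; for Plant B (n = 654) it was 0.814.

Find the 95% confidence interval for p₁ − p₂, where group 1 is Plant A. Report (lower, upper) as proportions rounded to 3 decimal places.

(-0.457, -0.371)

SE₁ = √(p̂₁(1−p̂₁)/n₁) = √(0.4000·0.6000/947) = 0.01592; SE₂ = √(0.8140·0.1860/654) = 0.01522.
Independent samples: SE of the difference = √(SE₁² + SE₂²) = √(0.0002534464 + 0.0002316484) = 0.02202.
z* for 95% confidence is 1.960, so the margin of error is 1.960 × 0.02202 = 0.04316.
Point estimate p̂₁ − p̂₂ = 0.4000 − 0.8140 = -0.4140.
-0.4140 ± 0.04316 → (-0.457, -0.371).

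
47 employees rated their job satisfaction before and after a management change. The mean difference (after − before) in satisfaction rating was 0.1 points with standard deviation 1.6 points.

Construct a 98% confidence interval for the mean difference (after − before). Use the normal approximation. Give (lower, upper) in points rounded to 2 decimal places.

Paired design: SE = s_d/√n = 1.6/√47 = 0.2334.
z* = 2.326; margin of error = 2.326 × 0.2334 = 0.5429.
0.1 ± 0.5429 → (-0.44, 0.64).

(-0.44, 0.64)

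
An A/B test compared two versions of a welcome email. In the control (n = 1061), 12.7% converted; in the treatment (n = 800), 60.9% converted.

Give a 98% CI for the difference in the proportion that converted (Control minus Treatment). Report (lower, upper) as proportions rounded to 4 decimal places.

(-0.5286, -0.4354)

The two standard errors are √(0.1270×0.8730/1061) = 0.01022 and √(0.6090×0.3910/800) = 0.01725.
Because the samples are independent, SE_diff = √(0.01022² + 0.01725²) = 0.02005.
Using z* = 2.326 for 98%, ME = 2.326 × 0.02005 = 0.04664.
p̂₁ − p̂₂ = -0.4820; interval -0.4820 ± 0.04664 gives (-0.5286, -0.4354).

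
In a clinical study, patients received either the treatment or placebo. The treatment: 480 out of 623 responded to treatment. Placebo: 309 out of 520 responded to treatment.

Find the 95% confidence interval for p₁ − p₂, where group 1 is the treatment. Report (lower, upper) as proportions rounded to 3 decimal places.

(0.123, 0.230)

Sample proportions: 480/623 = 0.7705, 309/520 = 0.5942.
Each SE is √(p̂(1−p̂)/n): √(0.7705·0.2295/623) = 0.01685 and √(0.5942·0.4058/520) = 0.02153.
SE(p̂₁ − p̂₂) = √(SE₁² + SE₂²) = √(0.0002839225 + 0.0004635409) = 0.02734, since the two samples are independent.
At 95% confidence z* = 1.960; margin = 1.960 × 0.02734 = 0.05359.
The difference is 0.7705 − 0.5942 = 0.1763, so the interval is 0.1763 ± 0.05359 = (0.123, 0.230).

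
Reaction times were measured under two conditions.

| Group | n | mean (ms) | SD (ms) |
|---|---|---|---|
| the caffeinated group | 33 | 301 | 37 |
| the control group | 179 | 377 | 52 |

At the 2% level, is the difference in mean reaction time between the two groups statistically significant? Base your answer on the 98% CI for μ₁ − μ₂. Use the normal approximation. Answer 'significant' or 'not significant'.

Per-group SEs: s₁/√n₁ = 37/√33 = 6.4409, s₂/√n₂ = 52/√179 = 3.8867.
Unpooled SE of the difference: √(41.48519281 + 15.10643689) = 7.5227.
Margin of error = z* · SE = 2.326 × 7.5227 = 17.4978.
x̄₁ − x̄₂ = 301 − 377 = -76.0000.
CI: -76.0000 ± 17.4978 = (-93.4978, -58.5022).
The interval (-93.4978, -58.5022) does not contain 0, so the difference is significant.

significant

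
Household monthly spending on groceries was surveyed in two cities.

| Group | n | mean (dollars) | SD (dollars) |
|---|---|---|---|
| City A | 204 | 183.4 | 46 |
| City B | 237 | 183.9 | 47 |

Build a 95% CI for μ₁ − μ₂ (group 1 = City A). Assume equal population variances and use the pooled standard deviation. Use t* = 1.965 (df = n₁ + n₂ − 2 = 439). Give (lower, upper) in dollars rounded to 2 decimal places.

Pooled variance s_p² = [203·46² + 236·47²] / (204+237−2) = 2165.9954, so s_p = 46.5403.
SE_diff = s_p·√(1/n₁ + 1/n₂) = 46.5403·√(1/204 + 1/237) = 4.4449.
t* = 1.965; margin = 1.965 × 4.4449 = 8.7342.
Difference = 183.4 − 183.9 = -0.5000.
-0.5000 ± 8.7342 → (-9.23, 8.23).

(-9.23, 8.23)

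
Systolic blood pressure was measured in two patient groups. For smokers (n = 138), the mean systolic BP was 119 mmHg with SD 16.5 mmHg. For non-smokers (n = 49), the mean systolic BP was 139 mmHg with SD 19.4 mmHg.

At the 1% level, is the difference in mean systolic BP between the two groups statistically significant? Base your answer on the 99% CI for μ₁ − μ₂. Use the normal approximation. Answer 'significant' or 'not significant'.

significant

SE₁ = s₁/√n₁ = 16.5/√138 = 1.4046; SE₂ = 19.4/√49 = 2.7714.
Independent samples, unequal variances: SE_diff = √(SE₁² + SE₂²) = √(1.97290116 + 7.68065796) = 3.1070.
z* = 2.576, so margin of error = 2.576 × 3.1070 = 8.0036.
Difference in means = 119 − 139 = -20.0000.
-20.0000 ± 8.0036 → (-28.0036, -11.9964).
The interval (-28.0036, -11.9964) does not contain 0, so the difference is significant.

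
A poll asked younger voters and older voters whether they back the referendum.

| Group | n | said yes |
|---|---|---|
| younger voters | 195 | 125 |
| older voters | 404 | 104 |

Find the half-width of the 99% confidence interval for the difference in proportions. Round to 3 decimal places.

Sample proportions: 125/195 = 0.6410, 104/404 = 0.2574.
Each SE is √(p̂(1−p̂)/n): √(0.6410·0.3590/195) = 0.03435 and √(0.2574·0.7426/404) = 0.02175.
SE(p̂₁ − p̂₂) = √(SE₁² + SE₂²) = √(0.0011799225 + 0.0004730625) = 0.04066, since the two samples are independent.
At 99% confidence z* = 2.576; margin = 2.576 × 0.04066 = 0.10474.

0.105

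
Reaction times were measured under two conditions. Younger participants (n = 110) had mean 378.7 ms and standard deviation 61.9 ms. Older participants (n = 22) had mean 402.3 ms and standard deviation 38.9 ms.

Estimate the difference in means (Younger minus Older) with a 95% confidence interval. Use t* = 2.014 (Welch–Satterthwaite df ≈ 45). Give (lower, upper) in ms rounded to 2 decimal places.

(-44.10, -3.10)

SE₁ = s₁/√n₁ = 61.9/√110 = 5.9019; SE₂ = 38.9/√22 = 8.2935.
Independent samples, unequal variances: SE_diff = √(SE₁² + SE₂²) = √(34.83242361 + 68.78214225) = 10.1791.
t* = 2.014, so margin of error = 2.014 × 10.1791 = 20.5007.
Difference in means = 378.7 − 402.3 = -23.6000.
-23.6000 ± 20.5007 → (-44.10, -3.10).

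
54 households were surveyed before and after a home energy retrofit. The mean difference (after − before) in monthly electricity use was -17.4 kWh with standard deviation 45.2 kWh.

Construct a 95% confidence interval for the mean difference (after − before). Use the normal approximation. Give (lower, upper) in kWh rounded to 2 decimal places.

(-29.46, -5.34)

This is a matched-pairs design, so SE = s_d/√n = 45.2/√54 = 6.1509.
Margin = 1.960 × 6.1509 = 12.0558; the interval is -17.4 ± 12.0558 = (-29.46, -5.34).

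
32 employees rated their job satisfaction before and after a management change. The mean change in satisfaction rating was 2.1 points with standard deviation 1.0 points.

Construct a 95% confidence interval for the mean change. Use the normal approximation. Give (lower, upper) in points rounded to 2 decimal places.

Paired design: SE = s_d/√n = 1.0/√32 = 0.1768.
z* = 1.960; margin of error = 1.960 × 0.1768 = 0.3465.
2.1 ± 0.3465 → (1.75, 2.45).

(1.75, 2.45)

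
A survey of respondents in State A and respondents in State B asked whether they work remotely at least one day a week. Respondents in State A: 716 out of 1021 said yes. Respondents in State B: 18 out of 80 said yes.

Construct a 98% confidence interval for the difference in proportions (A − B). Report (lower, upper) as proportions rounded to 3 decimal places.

Sample proportions: 716/1021 = 0.7013, 18/80 = 0.2250.
Each SE is √(p̂(1−p̂)/n): √(0.7013·0.2987/1021) = 0.01432 and √(0.2250·0.7750/80) = 0.04669.
SE(p̂₁ − p̂₂) = √(SE₁² + SE₂²) = √(0.0002050624 + 0.0021799561) = 0.04884, since the two samples are independent.
At 98% confidence z* = 2.326; margin = 2.326 × 0.04884 = 0.11360.
The difference is 0.7013 − 0.2250 = 0.4763, so the interval is 0.4763 ± 0.11360 = (0.363, 0.590).

(0.363, 0.590)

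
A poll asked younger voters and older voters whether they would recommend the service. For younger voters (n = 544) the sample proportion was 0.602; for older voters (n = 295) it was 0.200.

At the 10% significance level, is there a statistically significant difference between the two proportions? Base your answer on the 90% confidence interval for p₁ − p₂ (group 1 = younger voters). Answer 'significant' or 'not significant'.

significant

Each SE is √(p̂(1−p̂)/n): √(0.6020·0.3980/544) = 0.02099 and √(0.2000·0.8000/295) = 0.02329.
SE(p̂₁ − p̂₂) = √(SE₁² + SE₂²) = √(0.0004405801 + 0.0005424241) = 0.03135, since the two samples are independent.
At 90% confidence z* = 1.645; margin = 1.645 × 0.03135 = 0.05157.
The difference is 0.6020 − 0.2000 = 0.4020, so the interval is 0.4020 ± 0.05157 = (0.35043, 0.45357).
The interval (0.35043, 0.45357) does not contain 0, so the difference is significant.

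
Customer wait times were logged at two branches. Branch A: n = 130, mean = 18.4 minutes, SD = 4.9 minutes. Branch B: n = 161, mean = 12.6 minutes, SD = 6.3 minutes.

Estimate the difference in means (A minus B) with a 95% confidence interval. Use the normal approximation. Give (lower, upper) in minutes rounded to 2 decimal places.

Per-group SEs: s₁/√n₁ = 4.9/√130 = 0.4298, s₂/√n₂ = 6.3/√161 = 0.4965.
Unpooled SE of the difference: √(0.18472804 + 0.24651225) = 0.6567.
Margin of error = z* · SE = 1.960 × 0.6567 = 1.2871.
x̄₁ − x̄₂ = 18.4 − 12.6 = 5.8000.
CI: 5.8000 ± 1.2871 = (4.51, 7.09).

(4.51, 7.09)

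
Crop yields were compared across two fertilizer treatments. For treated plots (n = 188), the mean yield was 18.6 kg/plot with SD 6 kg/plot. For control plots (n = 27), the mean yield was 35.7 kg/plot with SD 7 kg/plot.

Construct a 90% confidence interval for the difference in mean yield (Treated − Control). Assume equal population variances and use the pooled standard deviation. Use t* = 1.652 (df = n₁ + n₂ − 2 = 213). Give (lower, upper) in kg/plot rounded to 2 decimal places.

Pooled variance s_p² = [187·6² + 26·7²] / (188+27−2) = 37.5869, so s_p = 6.1308.
SE_diff = s_p·√(1/n₁ + 1/n₂) = 6.1308·√(1/188 + 1/27) = 1.2618.
t* = 1.652; margin = 1.652 × 1.2618 = 2.0845.
Difference = 18.6 − 35.7 = -17.1000.
-17.1000 ± 2.0845 → (-19.18, -15.02).

(-19.18, -15.02)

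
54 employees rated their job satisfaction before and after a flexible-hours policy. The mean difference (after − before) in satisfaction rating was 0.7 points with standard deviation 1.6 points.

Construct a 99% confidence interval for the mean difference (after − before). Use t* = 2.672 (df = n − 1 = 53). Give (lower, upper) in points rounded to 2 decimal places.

(0.12, 1.28)

Paired design: SE = s_d/√n = 1.6/√54 = 0.2177.
t* = 2.672; margin of error = 2.672 × 0.2177 = 0.5817.
0.7 ± 0.5817 → (0.12, 1.28).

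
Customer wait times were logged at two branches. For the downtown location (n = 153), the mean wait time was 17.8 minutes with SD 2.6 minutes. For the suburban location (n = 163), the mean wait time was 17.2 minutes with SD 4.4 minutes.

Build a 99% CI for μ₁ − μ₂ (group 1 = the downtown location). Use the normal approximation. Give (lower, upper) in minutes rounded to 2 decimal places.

(-0.44, 1.64)

SE₁ = s₁/√n₁ = 2.6/√153 = 0.2102; SE₂ = 4.4/√163 = 0.3446.
Independent samples, unequal variances: SE_diff = √(SE₁² + SE₂²) = √(0.04418404 + 0.11874916) = 0.4036.
z* = 2.576, so margin of error = 2.576 × 0.4036 = 1.0397.
Difference in means = 17.8 − 17.2 = 0.6000.
0.6000 ± 1.0397 → (-0.44, 1.64).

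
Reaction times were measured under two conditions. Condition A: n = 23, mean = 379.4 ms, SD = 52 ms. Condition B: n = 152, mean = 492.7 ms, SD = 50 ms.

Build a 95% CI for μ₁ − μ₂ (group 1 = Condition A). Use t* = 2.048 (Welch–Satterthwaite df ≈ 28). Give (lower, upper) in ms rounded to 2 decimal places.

Standard errors of each mean: 52/√23 = 10.8427 and 50/√152 = 4.0555.
SE(x̄₁ − x̄₂) = √(10.8427² + 4.0555²) = 11.5763 for independent samples with unequal variances.
With t* = 2.048, the margin is 2.048 × 11.5763 = 23.7083.
x̄₁ − x̄₂ = 379.4 − 492.7 = -113.3000; the interval is -113.3000 ± 23.7083 = (-137.01, -89.59).

(-137.01, -89.59)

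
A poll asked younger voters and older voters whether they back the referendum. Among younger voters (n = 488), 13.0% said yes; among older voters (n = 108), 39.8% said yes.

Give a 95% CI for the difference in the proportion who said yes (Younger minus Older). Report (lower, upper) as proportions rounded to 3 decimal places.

(-0.365, -0.171)

The two standard errors are √(0.1300×0.8700/488) = 0.01522 and √(0.3980×0.6020/108) = 0.04710.
Because the samples are independent, SE_diff = √(0.01522² + 0.04710²) = 0.04950.
Using z* = 1.960 for 95%, ME = 1.960 × 0.04950 = 0.09702.
p̂₁ − p̂₂ = -0.2680; interval -0.2680 ± 0.09702 gives (-0.365, -0.171).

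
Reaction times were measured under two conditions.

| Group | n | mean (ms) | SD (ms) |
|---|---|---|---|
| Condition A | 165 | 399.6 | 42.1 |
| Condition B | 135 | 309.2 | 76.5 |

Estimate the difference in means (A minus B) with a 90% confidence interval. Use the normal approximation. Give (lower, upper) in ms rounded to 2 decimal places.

(78.30, 102.50)

Standard errors of each mean: 42.1/√165 = 3.2775 and 76.5/√135 = 6.5841.
SE(x̄₁ − x̄₂) = √(3.2775² + 6.5841²) = 7.3548 for independent samples with unequal variances.
With z* = 1.645, the margin is 1.645 × 7.3548 = 12.0986.
x̄₁ − x̄₂ = 399.6 − 309.2 = 90.4000; the interval is 90.4000 ± 12.0986 = (78.30, 102.50).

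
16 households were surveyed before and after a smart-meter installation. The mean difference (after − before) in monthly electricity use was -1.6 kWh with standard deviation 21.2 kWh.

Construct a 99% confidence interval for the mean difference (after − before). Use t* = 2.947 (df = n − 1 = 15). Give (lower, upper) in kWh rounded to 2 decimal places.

Paired design: SE = s_d/√n = 21.2/√16 = 5.3000.
t* = 2.947; margin of error = 2.947 × 5.3000 = 15.6191.
-1.6 ± 15.6191 → (-17.22, 14.02).

(-17.22, 14.02)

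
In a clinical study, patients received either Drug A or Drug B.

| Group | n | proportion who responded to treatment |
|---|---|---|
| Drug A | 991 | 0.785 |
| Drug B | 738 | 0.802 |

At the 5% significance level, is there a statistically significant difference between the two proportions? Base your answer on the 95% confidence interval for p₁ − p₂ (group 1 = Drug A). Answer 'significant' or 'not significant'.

not significant

The two standard errors are √(0.7850×0.2150/991) = 0.01305 and √(0.8020×0.1980/738) = 0.01467.
Because the samples are independent, SE_diff = √(0.01305² + 0.01467²) = 0.01963.
Using z* = 1.960 for 95%, ME = 1.960 × 0.01963 = 0.03847.
p̂₁ − p̂₂ = -0.0170; interval -0.0170 ± 0.03847 gives (-0.05547, 0.02147).
The interval (-0.05547, 0.02147) contains 0, so the difference is not significant.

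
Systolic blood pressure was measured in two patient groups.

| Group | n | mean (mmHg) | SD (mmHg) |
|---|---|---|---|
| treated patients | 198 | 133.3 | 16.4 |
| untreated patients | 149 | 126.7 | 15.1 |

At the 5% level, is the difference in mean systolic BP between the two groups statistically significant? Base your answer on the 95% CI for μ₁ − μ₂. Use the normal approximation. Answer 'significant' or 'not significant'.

Per-group SEs: s₁/√n₁ = 16.4/√198 = 1.1655, s₂/√n₂ = 15.1/√149 = 1.2370.
Unpooled SE of the difference: √(1.35839025 + 1.530169) = 1.6996.
Margin of error = z* · SE = 1.960 × 1.6996 = 3.3312.
x̄₁ − x̄₂ = 133.3 − 126.7 = 6.6000.
CI: 6.6000 ± 3.3312 = (3.2688, 9.9312).
The interval (3.2688, 9.9312) does not contain 0, so the difference is significant.

significant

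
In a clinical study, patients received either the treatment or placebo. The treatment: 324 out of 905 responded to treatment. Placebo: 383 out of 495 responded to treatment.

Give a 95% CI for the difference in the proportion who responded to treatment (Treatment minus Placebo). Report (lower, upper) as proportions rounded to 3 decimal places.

First, p̂₁ = 324/905 = 0.3580; p̂₂ = 383/495 = 0.7737.
The two standard errors are √(0.3580×0.6420/905) = 0.01594 and √(0.7737×0.2263/495) = 0.01881.
Because the samples are independent, SE_diff = √(0.01594² + 0.01881²) = 0.02466.
Using z* = 1.960 for 95%, ME = 1.960 × 0.02466 = 0.04833.
p̂₁ − p̂₂ = -0.4157; interval -0.4157 ± 0.04833 gives (-0.464, -0.367).

(-0.464, -0.367)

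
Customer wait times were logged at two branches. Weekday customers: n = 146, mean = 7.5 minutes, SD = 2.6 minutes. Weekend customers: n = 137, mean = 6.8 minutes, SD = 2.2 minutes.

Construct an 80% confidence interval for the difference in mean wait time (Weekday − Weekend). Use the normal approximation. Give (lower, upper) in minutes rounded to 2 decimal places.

SE₁ = s₁/√n₁ = 2.6/√146 = 0.2152; SE₂ = 2.2/√137 = 0.1880.
Independent samples, unequal variances: SE_diff = √(SE₁² + SE₂²) = √(0.04631104 + 0.035344) = 0.2858.
z* = 1.282, so margin of error = 1.282 × 0.2858 = 0.3664.
Difference in means = 7.5 − 6.8 = 0.7000.
0.7000 ± 0.3664 → (0.33, 1.07).

(0.33, 1.07)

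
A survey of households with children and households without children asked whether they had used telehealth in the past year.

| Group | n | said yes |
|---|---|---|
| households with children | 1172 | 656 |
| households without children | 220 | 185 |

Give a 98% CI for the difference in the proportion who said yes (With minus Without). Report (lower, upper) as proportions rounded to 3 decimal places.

(-0.348, -0.215)

Sample proportions: 656/1172 = 0.5597, 185/220 = 0.8409.
Each SE is √(p̂(1−p̂)/n): √(0.5597·0.4403/1172) = 0.01450 and √(0.8409·0.1591/220) = 0.02466.
SE(p̂₁ − p̂₂) = √(SE₁² + SE₂²) = √(0.00021025 + 0.0006081156) = 0.02861, since the two samples are independent.
At 98% confidence z* = 2.326; margin = 2.326 × 0.02861 = 0.06655.
The difference is 0.5597 − 0.8409 = -0.2812, so the interval is -0.2812 ± 0.06655 = (-0.348, -0.215).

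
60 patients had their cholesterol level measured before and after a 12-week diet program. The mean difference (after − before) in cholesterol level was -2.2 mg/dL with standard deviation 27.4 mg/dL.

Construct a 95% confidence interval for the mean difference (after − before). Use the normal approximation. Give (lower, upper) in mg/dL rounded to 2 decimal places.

Paired design: SE = s_d/√n = 27.4/√60 = 3.5373.
z* = 1.960; margin of error = 1.960 × 3.5373 = 6.9331.
-2.2 ± 6.9331 → (-9.13, 4.73).

(-9.13, 4.73)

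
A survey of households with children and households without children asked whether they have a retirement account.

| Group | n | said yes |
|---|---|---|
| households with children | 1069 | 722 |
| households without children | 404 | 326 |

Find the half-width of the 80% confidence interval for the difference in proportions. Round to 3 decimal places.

0.031

Sample proportions: 722/1069 = 0.6754, 326/404 = 0.8069.
Each SE is √(p̂(1−p̂)/n): √(0.6754·0.3246/1069) = 0.01432 and √(0.8069·0.1931/404) = 0.01964.
SE(p̂₁ − p̂₂) = √(SE₁² + SE₂²) = √(0.0002050624 + 0.0003857296) = 0.02431, since the two samples are independent.
At 80% confidence z* = 1.282; margin = 1.282 × 0.02431 = 0.03117.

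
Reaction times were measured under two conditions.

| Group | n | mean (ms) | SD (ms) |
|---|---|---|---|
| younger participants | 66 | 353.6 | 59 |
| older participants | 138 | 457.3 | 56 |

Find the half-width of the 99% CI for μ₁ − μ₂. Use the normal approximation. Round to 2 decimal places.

Per-group SEs: s₁/√n₁ = 59/√66 = 7.2624, s₂/√n₂ = 56/√138 = 4.7670.
Unpooled SE of the difference: √(52.74245376 + 22.724289) = 8.6872.
Margin of error = z* · SE = 2.576 × 8.6872 = 22.3782.

22.38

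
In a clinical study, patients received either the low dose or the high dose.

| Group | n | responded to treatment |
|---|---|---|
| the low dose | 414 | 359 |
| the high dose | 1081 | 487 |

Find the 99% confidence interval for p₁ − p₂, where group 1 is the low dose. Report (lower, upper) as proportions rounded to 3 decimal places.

Sample proportions: 359/414 = 0.8671, 487/1081 = 0.4505.
Each SE is √(p̂(1−p̂)/n): √(0.8671·0.1329/414) = 0.01668 and √(0.4505·0.5495/1081) = 0.01513.
SE(p̂₁ − p̂₂) = √(SE₁² + SE₂²) = √(0.0002782224 + 0.0002289169) = 0.02252, since the two samples are independent.
At 99% confidence z* = 2.576; margin = 2.576 × 0.02252 = 0.05801.
The difference is 0.8671 − 0.4505 = 0.4166, so the interval is 0.4166 ± 0.05801 = (0.359, 0.475).

(0.359, 0.475)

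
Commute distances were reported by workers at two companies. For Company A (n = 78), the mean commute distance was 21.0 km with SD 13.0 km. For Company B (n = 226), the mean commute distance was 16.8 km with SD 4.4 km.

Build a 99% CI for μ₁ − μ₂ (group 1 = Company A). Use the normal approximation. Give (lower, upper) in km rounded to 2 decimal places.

Standard errors of each mean: 13.0/√78 = 1.4720 and 4.4/√226 = 0.2927.
SE(x̄₁ − x̄₂) = √(1.4720² + 0.2927²) = 1.5008 for independent samples with unequal variances.
With z* = 2.576, the margin is 2.576 × 1.5008 = 3.8661.
x̄₁ − x̄₂ = 21.0 − 16.8 = 4.2000; the interval is 4.2000 ± 3.8661 = (0.33, 8.07).

(0.33, 8.07)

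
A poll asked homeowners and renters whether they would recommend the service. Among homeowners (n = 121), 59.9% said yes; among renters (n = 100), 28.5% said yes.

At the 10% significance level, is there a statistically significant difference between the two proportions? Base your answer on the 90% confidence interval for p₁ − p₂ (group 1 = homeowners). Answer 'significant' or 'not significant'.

significant

SE₁ = √(p̂₁(1−p̂₁)/n₁) = √(0.5990·0.4010/121) = 0.04455; SE₂ = √(0.2850·0.7150/100) = 0.04514.
Independent samples: SE of the difference = √(SE₁² + SE₂²) = √(0.0019847025 + 0.0020376196) = 0.06342.
z* for 90% confidence is 1.645, so the margin of error is 1.645 × 0.06342 = 0.10433.
Point estimate p̂₁ − p̂₂ = 0.5990 − 0.2850 = 0.3140.
0.3140 ± 0.10433 → (0.20967, 0.41833).
The interval (0.20967, 0.41833) does not contain 0, so the difference is significant.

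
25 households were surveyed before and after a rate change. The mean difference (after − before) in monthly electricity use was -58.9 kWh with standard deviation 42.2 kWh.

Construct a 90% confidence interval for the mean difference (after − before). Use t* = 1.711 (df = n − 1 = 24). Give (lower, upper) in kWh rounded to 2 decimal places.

(-73.34, -44.46)

This is a matched-pairs design, so SE = s_d/√n = 42.2/√25 = 8.4400.
Margin = 1.711 × 8.4400 = 14.4408; the interval is -58.9 ± 14.4408 = (-73.34, -44.46).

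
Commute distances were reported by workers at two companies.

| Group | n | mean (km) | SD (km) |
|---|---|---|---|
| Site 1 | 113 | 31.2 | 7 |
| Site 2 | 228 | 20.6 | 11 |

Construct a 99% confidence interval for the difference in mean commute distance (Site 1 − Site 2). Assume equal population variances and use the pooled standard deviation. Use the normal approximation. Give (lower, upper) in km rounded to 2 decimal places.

Pooled variance s_p² = [112·7² + 227·11²] / (113+228−2) = 97.2124, so s_p = 9.8596.
SE_diff = s_p·√(1/n₁ + 1/n₂) = 9.8596·√(1/113 + 1/228) = 1.1343.
z* = 2.576; margin = 2.576 × 1.1343 = 2.9220.
Difference = 31.2 − 20.6 = 10.6000.
10.6000 ± 2.9220 → (7.68, 13.52).

(7.68, 13.52)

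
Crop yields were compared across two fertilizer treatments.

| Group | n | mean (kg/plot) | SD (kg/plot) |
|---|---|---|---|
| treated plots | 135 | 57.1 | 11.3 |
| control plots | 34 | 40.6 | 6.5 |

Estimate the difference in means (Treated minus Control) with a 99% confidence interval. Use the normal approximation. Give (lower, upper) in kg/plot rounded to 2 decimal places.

(12.69, 20.31)

SE₁ = s₁/√n₁ = 11.3/√135 = 0.9725; SE₂ = 6.5/√34 = 1.1147.
Independent samples, unequal variances: SE_diff = √(SE₁² + SE₂²) = √(0.94575625 + 1.24255609) = 1.4793.
z* = 2.576, so margin of error = 2.576 × 1.4793 = 3.8107.
Difference in means = 57.1 − 40.6 = 16.5000.
16.5000 ± 3.8107 → (12.69, 20.31).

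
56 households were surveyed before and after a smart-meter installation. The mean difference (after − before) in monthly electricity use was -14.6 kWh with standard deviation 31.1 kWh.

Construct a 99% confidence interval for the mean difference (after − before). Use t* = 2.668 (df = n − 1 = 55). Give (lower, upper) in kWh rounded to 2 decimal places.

(-25.69, -3.51)

This is a matched-pairs design, so SE = s_d/√n = 31.1/√56 = 4.1559.
Margin = 2.668 × 4.1559 = 11.0879; the interval is -14.6 ± 11.0879 = (-25.69, -3.51).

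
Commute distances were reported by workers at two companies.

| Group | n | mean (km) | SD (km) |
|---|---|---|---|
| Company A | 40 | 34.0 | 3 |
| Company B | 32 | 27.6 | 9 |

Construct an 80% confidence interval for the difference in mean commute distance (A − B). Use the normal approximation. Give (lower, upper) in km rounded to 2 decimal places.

SE₁ = s₁/√n₁ = 3/√40 = 0.4743; SE₂ = 9/√32 = 1.5910.
Independent samples, unequal variances: SE_diff = √(SE₁² + SE₂²) = √(0.22496049 + 2.531281) = 1.6602.
z* = 1.282, so margin of error = 1.282 × 1.6602 = 2.1284.
Difference in means = 34.0 − 27.6 = 6.4000.
6.4000 ± 2.1284 → (4.27, 8.53).

(4.27, 8.53)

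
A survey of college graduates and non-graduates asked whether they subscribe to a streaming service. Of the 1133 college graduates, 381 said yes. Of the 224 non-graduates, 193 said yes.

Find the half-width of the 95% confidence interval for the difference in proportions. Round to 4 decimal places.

0.0529

p̂₁ = 381/1133 = 0.3363 and p̂₂ = 193/224 = 0.8616.
SE₁ = √(p̂₁(1−p̂₁)/n₁) = √(0.3363·0.6637/1133) = 0.01404; SE₂ = √(0.8616·0.1384/224) = 0.02307.
Independent samples: SE of the difference = √(SE₁² + SE₂²) = √(0.0001971216 + 0.0005322249) = 0.02701.
z* for 95% confidence is 1.960, so the margin of error is 1.960 × 0.02701 = 0.05294.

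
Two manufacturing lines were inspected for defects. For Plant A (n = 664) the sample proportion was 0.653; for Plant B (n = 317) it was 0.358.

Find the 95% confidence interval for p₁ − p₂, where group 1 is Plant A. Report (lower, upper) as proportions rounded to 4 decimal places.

(0.2310, 0.3590)

SE₁ = √(p̂₁(1−p̂₁)/n₁) = √(0.6530·0.3470/664) = 0.01847; SE₂ = √(0.3580·0.6420/317) = 0.02693.
Independent samples: SE of the difference = √(SE₁² + SE₂²) = √(0.0003411409 + 0.0007252249) = 0.03266.
z* for 95% confidence is 1.960, so the margin of error is 1.960 × 0.03266 = 0.06401.
Point estimate p̂₁ − p̂₂ = 0.6530 − 0.3580 = 0.2950.
0.2950 ± 0.06401 → (0.2310, 0.3590).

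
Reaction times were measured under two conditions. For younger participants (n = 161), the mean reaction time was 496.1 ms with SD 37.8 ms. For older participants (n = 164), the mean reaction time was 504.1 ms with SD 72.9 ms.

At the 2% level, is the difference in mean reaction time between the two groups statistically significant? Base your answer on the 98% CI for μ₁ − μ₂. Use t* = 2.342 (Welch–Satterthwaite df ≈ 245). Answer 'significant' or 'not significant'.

Standard errors of each mean: 37.8/√161 = 2.9791 and 72.9/√164 = 5.6925.
SE(x̄₁ − x̄₂) = √(2.9791² + 5.6925²) = 6.4249 for independent samples with unequal variances.
With t* = 2.342, the margin is 2.342 × 6.4249 = 15.0471.
x̄₁ − x̄₂ = 496.1 − 504.1 = -8.0000; the interval is -8.0000 ± 15.0471 = (-23.0471, 7.0471).
The interval (-23.0471, 7.0471) contains 0, so the difference is not significant.

not significant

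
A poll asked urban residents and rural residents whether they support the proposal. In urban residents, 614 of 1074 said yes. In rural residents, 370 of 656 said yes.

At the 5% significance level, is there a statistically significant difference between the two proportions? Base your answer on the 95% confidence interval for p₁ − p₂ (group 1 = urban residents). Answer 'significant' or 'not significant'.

p̂₁ = 614/1074 = 0.5717 and p̂₂ = 370/656 = 0.5640.
SE₁ = √(p̂₁(1−p̂₁)/n₁) = √(0.5717·0.4283/1074) = 0.01510; SE₂ = √(0.5640·0.4360/656) = 0.01936.
Independent samples: SE of the difference = √(SE₁² + SE₂²) = √(0.00022801 + 0.0003748096) = 0.02455.
z* for 95% confidence is 1.960, so the margin of error is 1.960 × 0.02455 = 0.04812.
Point estimate p̂₁ − p̂₂ = 0.5717 − 0.5640 = 0.0077.
0.0077 ± 0.04812 → (-0.04042, 0.05582).
The interval (-0.04042, 0.05582) contains 0, so the difference is not significant.

not significant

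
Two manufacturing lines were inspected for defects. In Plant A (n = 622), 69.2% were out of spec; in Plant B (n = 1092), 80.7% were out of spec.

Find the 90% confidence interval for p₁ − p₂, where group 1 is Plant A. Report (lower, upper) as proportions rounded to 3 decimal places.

(-0.151, -0.079)

Each SE is √(p̂(1−p̂)/n): √(0.6920·0.3080/622) = 0.01851 and √(0.8070·0.1930/1092) = 0.01194.
SE(p̂₁ − p̂₂) = √(SE₁² + SE₂²) = √(0.0003426201 + 0.0001425636) = 0.02203, since the two samples are independent.
At 90% confidence z* = 1.645; margin = 1.645 × 0.02203 = 0.03624.
The difference is 0.6920 − 0.8070 = -0.1150, so the interval is -0.1150 ± 0.03624 = (-0.151, -0.079).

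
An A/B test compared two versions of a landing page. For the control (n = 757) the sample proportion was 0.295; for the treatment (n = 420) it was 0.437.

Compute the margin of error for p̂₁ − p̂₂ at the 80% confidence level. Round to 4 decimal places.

0.0376

Each SE is √(p̂(1−p̂)/n): √(0.2950·0.7050/757) = 0.01658 and √(0.4370·0.5630/420) = 0.02420.
SE(p̂₁ − p̂₂) = √(SE₁² + SE₂²) = √(0.0002748964 + 0.00058564) = 0.02933, since the two samples are independent.
At 80% confidence z* = 1.282; margin = 1.282 × 0.02933 = 0.03760.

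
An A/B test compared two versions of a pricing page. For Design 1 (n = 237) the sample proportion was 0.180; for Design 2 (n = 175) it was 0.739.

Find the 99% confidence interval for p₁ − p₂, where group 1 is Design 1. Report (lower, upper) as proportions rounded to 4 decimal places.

The two standard errors are √(0.1800×0.8200/237) = 0.02496 and √(0.7390×0.2610/175) = 0.03320.
Because the samples are independent, SE_diff = √(0.02496² + 0.03320²) = 0.04154.
Using z* = 2.576 for 99%, ME = 2.576 × 0.04154 = 0.10701.
p̂₁ − p̂₂ = -0.5590; interval -0.5590 ± 0.10701 gives (-0.6660, -0.4520).

(-0.6660, -0.4520)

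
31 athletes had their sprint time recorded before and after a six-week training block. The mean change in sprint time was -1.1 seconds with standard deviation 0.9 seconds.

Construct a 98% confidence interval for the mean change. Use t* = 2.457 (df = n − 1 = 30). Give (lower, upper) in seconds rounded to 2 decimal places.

This is a matched-pairs design, so SE = s_d/√n = 0.9/√31 = 0.1616.
Margin = 2.457 × 0.1616 = 0.3971; the interval is -1.1 ± 0.3971 = (-1.50, -0.70).

(-1.50, -0.70)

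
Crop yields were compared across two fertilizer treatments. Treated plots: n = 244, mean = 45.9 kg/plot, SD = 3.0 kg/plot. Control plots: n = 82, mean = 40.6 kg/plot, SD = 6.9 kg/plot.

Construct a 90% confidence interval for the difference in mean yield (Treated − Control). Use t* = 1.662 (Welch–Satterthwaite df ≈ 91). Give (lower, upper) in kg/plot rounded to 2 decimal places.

SE₁ = s₁/√n₁ = 3.0/√244 = 0.1921; SE₂ = 6.9/√82 = 0.7620.
Independent samples, unequal variances: SE_diff = √(SE₁² + SE₂²) = √(0.03690241 + 0.580644) = 0.7858.
t* = 1.662, so margin of error = 1.662 × 0.7858 = 1.3060.
Difference in means = 45.9 − 40.6 = 5.3000.
5.3000 ± 1.3060 → (3.99, 6.61).

(3.99, 6.61)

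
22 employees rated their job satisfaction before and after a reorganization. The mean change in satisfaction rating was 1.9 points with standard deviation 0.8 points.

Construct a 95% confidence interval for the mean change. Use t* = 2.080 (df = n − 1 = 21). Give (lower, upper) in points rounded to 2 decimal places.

Paired design: SE = s_d/√n = 0.8/√22 = 0.1706.
t* = 2.080; margin of error = 2.080 × 0.1706 = 0.3548.
1.9 ± 0.3548 → (1.55, 2.25).

(1.55, 2.25)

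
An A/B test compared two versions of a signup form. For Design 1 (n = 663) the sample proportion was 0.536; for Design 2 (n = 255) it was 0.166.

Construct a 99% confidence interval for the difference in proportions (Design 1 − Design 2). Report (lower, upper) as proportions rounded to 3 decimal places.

(0.292, 0.448)

SE₁ = √(p̂₁(1−p̂₁)/n₁) = √(0.5360·0.4640/663) = 0.01937; SE₂ = √(0.1660·0.8340/255) = 0.02330.
Independent samples: SE of the difference = √(SE₁² + SE₂²) = √(0.0003751969 + 0.00054289) = 0.03030.
z* for 99% confidence is 2.576, so the margin of error is 2.576 × 0.03030 = 0.07805.
Point estimate p̂₁ − p̂₂ = 0.5360 − 0.1660 = 0.3700.
0.3700 ± 0.07805 → (0.292, 0.448).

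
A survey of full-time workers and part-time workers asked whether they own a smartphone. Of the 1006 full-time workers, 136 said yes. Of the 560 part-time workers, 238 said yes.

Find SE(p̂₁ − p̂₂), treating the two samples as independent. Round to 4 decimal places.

0.0235

First, p̂₁ = 136/1006 = 0.1352; p̂₂ = 238/560 = 0.4250.
The two standard errors are √(0.1352×0.8648/1006) = 0.01078 and √(0.4250×0.5750/560) = 0.02089.
Because the samples are independent, SE_diff = √(0.01078² + 0.02089²) = 0.02351.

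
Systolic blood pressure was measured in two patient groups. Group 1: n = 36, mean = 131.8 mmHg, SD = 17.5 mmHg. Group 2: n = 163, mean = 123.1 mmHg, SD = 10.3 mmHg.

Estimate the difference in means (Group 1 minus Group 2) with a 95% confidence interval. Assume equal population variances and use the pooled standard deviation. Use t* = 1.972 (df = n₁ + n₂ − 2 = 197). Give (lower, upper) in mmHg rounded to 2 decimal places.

(4.38, 13.02)

s_p = √[((n₁−1)s₁² + (n₂−1)s₂²)/(n₁+n₂−2)] = √[(35·17.5² + 162·10.3²)/197] = 11.9017.
SE = 11.9017·√(1/36 + 1/163) = 2.1917.
With t* = 1.972, margin = 1.972 × 2.1917 = 4.3220.
x̄₁ − x̄₂ = 131.8 − 123.1 = 8.7000; interval 8.7000 ± 4.3220 = (4.38, 13.02).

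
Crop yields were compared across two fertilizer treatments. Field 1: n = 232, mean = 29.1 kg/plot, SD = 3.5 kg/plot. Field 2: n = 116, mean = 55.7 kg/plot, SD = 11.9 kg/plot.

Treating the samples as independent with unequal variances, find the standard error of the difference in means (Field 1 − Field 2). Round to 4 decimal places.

Standard errors of each mean: 3.5/√232 = 0.2298 and 11.9/√116 = 1.1049.
SE(x̄₁ − x̄₂) = √(0.2298² + 1.1049²) = 1.1285 for independent samples with unequal variances.

1.1285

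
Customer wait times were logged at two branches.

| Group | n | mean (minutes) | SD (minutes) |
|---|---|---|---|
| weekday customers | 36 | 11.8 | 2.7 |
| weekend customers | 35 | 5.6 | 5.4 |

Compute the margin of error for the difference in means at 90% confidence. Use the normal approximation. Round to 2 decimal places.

1.67

Standard errors of each mean: 2.7/√36 = 0.4500 and 5.4/√35 = 0.9128.
SE(x̄₁ − x̄₂) = √(0.4500² + 0.9128²) = 1.0177 for independent samples with unequal variances.
With z* = 1.645, the margin is 1.645 × 1.0177 = 1.6741.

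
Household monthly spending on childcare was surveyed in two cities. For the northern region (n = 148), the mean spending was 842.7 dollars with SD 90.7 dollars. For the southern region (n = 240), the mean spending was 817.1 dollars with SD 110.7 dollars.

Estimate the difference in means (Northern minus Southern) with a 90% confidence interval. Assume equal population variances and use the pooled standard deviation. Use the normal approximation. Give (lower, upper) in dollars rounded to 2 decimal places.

Pooled variance s_p² = [147·90.7² + 239·110.7²] / (148+240−2) = 10720.5107, so s_p = 103.5399.
SE_diff = s_p·√(1/n₁ + 1/n₂) = 103.5399·√(1/148 + 1/240) = 10.8215.
z* = 1.645; margin = 1.645 × 10.8215 = 17.8014.
Difference = 842.7 − 817.1 = 25.6000.
25.6000 ± 17.8014 → (7.80, 43.40).

(7.80, 43.40)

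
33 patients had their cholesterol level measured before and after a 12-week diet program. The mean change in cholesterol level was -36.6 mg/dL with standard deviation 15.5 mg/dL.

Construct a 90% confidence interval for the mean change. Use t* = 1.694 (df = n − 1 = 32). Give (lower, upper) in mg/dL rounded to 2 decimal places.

(-41.17, -32.03)

Paired design: SE = s_d/√n = 15.5/√33 = 2.6982.
t* = 1.694; margin of error = 1.694 × 2.6982 = 4.5708.
-36.6 ± 4.5708 → (-41.17, -32.03).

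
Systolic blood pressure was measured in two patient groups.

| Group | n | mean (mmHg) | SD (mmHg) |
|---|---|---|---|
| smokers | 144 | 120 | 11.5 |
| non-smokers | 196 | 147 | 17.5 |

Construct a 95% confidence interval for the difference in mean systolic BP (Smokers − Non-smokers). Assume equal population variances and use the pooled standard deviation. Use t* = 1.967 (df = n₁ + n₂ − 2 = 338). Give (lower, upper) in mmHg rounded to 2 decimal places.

(-30.29, -23.71)

Pooled variance s_p² = [143·11.5² + 195·17.5²] / (144+196−2) = 232.6346, so s_p = 15.2524.
SE_diff = s_p·√(1/n₁ + 1/n₂) = 15.2524·√(1/144 + 1/196) = 1.6740.
t* = 1.967; margin = 1.967 × 1.6740 = 3.2928.
Difference = 120 − 147 = -27.0000.
-27.0000 ± 3.2928 → (-30.29, -23.71).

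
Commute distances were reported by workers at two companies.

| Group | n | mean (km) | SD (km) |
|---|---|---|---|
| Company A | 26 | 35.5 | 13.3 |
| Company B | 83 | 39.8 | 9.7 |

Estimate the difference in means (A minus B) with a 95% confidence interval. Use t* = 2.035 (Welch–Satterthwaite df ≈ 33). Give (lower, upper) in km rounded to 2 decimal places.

Standard errors of each mean: 13.3/√26 = 2.6083 and 9.7/√83 = 1.0647.
SE(x̄₁ − x̄₂) = √(2.6083² + 1.0647²) = 2.8172 for independent samples with unequal variances.
With t* = 2.035, the margin is 2.035 × 2.8172 = 5.7330.
x̄₁ − x̄₂ = 35.5 − 39.8 = -4.3000; the interval is -4.3000 ± 5.7330 = (-10.03, 1.43).

(-10.03, 1.43)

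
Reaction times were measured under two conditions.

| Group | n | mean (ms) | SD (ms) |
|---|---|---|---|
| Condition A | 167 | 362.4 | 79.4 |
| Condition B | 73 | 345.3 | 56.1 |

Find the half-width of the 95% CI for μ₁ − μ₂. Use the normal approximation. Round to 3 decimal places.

17.625

Per-group SEs: s₁/√n₁ = 79.4/√167 = 6.1442, s₂/√n₂ = 56.1/√73 = 6.5660.
Unpooled SE of the difference: √(37.75119364 + 43.112356) = 8.9924.
Margin of error = z* · SE = 1.960 × 8.9924 = 17.6251.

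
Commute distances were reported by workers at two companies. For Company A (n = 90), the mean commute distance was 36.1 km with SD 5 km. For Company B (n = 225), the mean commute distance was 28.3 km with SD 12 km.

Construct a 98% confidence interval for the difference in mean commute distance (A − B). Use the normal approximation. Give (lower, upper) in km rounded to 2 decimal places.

(5.57, 10.03)

SE₁ = s₁/√n₁ = 5/√90 = 0.5270; SE₂ = 12/√225 = 0.8000.
Independent samples, unequal variances: SE_diff = √(SE₁² + SE₂²) = √(0.277729 + 0.64) = 0.9580.
z* = 2.326, so margin of error = 2.326 × 0.9580 = 2.2283.
Difference in means = 36.1 − 28.3 = 7.8000.
7.8000 ± 2.2283 → (5.57, 10.03).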